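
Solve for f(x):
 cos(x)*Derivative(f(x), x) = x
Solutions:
 f(x) = C1 + Integral(x/cos(x), x)


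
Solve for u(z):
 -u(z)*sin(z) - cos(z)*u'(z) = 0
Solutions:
 u(z) = C1*cos(z)


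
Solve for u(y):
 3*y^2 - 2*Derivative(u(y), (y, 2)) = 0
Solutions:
 u(y) = C1 + C2*y + y^4/8


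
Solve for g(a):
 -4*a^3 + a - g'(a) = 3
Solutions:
 g(a) = C1 - a^4 + a^2/2 - 3*a


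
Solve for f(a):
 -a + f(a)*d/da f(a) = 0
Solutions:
 f(a) = -sqrt(C1 + a^2)
 f(a) = sqrt(C1 + a^2)


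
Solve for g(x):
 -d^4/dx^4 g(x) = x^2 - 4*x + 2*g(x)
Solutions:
 g(x) = -x^2/2 + 2*x + (C1*sin(2^(3/4)*x/2) + C2*cos(2^(3/4)*x/2))*exp(-2^(3/4)*x/2) + (C3*sin(2^(3/4)*x/2) + C4*cos(2^(3/4)*x/2))*exp(2^(3/4)*x/2)


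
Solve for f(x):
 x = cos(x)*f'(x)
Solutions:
 f(x) = C1 + Integral(x/cos(x), x)


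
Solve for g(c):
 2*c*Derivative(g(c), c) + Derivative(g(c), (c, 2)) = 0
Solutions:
 g(c) = C1 + C2*erf(c)


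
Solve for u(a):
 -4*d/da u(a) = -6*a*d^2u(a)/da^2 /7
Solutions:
 u(a) = C1 + C2*a^(17/3)


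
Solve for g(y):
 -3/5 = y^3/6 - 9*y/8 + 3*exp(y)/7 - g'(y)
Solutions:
 g(y) = C1 + y^4/24 - 9*y^2/16 + 3*y/5 + 3*exp(y)/7


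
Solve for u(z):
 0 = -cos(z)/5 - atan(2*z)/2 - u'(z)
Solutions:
 u(z) = C1 - z*atan(2*z)/2 + log(4*z^2 + 1)/8 - sin(z)/5


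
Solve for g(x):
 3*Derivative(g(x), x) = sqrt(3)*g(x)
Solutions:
 g(x) = C1*exp(sqrt(3)*x/3)


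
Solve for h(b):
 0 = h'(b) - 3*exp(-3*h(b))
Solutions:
 h(b) = log(C1 + 9*b)/3
 h(b) = log((-3^(1/3) - 3^(5/6)*I)*(C1 + 3*b)^(1/3)/2)
 h(b) = log((-3^(1/3) + 3^(5/6)*I)*(C1 + 3*b)^(1/3)/2)


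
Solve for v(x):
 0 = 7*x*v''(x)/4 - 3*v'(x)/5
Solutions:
 v(x) = C1 + C2*x^(47/35)


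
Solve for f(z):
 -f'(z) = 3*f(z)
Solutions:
 f(z) = C1*exp(-3*z)


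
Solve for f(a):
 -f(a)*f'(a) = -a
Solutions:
 f(a) = -sqrt(C1 + a^2)
 f(a) = sqrt(C1 + a^2)


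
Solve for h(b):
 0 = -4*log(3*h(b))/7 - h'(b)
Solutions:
 7*Integral(1/(log(_y) + log(3)), (_y, h(b)))/4 = C1 - b


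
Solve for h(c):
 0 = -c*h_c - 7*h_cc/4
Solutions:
 h(c) = C1 + C2*erf(sqrt(14)*c/7)


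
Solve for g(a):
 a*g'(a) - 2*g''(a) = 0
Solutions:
 g(a) = C1 + C2*erfi(a/2)


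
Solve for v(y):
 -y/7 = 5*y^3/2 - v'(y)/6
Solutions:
 v(y) = C1 + 15*y^4/4 + 3*y^2/7


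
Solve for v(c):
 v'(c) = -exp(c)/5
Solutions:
 v(c) = C1 - exp(c)/5


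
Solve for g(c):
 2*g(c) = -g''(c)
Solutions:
 g(c) = C1*sin(sqrt(2)*c) + C2*cos(sqrt(2)*c)


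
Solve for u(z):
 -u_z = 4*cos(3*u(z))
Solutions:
 u(z) = -asin((C1 + exp(24*z))/(C1 - exp(24*z)))/3 + pi/3
 u(z) = asin((C1 + exp(24*z))/(C1 - exp(24*z)))/3


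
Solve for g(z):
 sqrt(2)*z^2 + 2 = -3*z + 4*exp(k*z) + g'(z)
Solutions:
 g(z) = C1 + sqrt(2)*z^3/3 + 3*z^2/2 + 2*z - 4*exp(k*z)/k


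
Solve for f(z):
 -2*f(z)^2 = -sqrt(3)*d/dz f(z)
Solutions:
 f(z) = -3/(C1 + 2*sqrt(3)*z)


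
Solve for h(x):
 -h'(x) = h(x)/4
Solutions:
 h(x) = C1*exp(-x/4)


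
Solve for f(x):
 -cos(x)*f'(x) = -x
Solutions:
 f(x) = C1 + Integral(x/cos(x), x)


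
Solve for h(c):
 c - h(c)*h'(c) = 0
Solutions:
 h(c) = -sqrt(C1 + c^2)
 h(c) = sqrt(C1 + c^2)


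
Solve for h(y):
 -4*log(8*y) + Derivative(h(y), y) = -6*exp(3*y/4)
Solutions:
 h(y) = C1 + 4*y*log(y) + 4*y*(-1 + 3*log(2)) - 8*exp(3*y/4)


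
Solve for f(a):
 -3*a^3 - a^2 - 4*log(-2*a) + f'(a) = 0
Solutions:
 f(a) = C1 + 3*a^4/4 + a^3/3 + 4*a*log(-a) + 4*a*(-1 + log(2))


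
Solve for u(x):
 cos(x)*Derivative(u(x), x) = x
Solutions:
 u(x) = C1 + Integral(x/cos(x), x)


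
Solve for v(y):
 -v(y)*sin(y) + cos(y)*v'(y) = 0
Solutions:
 v(y) = C1/cos(y)


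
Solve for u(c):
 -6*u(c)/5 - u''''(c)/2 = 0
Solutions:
 u(c) = (C1*sin(3^(1/4)*5^(3/4)*c/5) + C2*cos(3^(1/4)*5^(3/4)*c/5))*exp(-3^(1/4)*5^(3/4)*c/5) + (C3*sin(3^(1/4)*5^(3/4)*c/5) + C4*cos(3^(1/4)*5^(3/4)*c/5))*exp(3^(1/4)*5^(3/4)*c/5)


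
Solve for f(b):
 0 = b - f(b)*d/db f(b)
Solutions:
 f(b) = -sqrt(C1 + b^2)
 f(b) = sqrt(C1 + b^2)


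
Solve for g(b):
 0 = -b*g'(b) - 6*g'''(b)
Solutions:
 g(b) = C1 + Integral(C2*airyai(-6^(2/3)*b/6) + C3*airybi(-6^(2/3)*b/6), b)


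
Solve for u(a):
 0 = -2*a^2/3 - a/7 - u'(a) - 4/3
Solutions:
 u(a) = C1 - 2*a^3/9 - a^2/14 - 4*a/3


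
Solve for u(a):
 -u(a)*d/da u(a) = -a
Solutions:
 u(a) = -sqrt(C1 + a^2)
 u(a) = sqrt(C1 + a^2)


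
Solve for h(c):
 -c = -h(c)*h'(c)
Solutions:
 h(c) = -sqrt(C1 + c^2)
 h(c) = sqrt(C1 + c^2)


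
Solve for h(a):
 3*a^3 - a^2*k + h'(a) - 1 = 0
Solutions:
 h(a) = C1 - 3*a^4/4 + a^3*k/3 + a


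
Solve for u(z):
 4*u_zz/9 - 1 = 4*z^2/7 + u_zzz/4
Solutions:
 u(z) = C1 + C2*z + C3*exp(16*z/9) + 3*z^4/28 + 27*z^3/112 + 2745*z^2/1792


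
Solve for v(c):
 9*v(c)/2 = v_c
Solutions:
 v(c) = C1*exp(9*c/2)


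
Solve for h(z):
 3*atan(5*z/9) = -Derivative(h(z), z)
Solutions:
 h(z) = C1 - 3*z*atan(5*z/9) + 27*log(25*z^2 + 81)/10


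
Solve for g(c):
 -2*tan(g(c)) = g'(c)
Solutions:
 g(c) = pi - asin(C1*exp(-2*c))
 g(c) = asin(C1*exp(-2*c))


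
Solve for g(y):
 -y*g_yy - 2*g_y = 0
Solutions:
 g(y) = C1 + C2/y


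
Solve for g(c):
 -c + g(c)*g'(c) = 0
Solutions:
 g(c) = -sqrt(C1 + c^2)
 g(c) = sqrt(C1 + c^2)


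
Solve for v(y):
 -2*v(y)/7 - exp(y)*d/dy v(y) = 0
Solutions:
 v(y) = C1*exp(2*exp(-y)/7)


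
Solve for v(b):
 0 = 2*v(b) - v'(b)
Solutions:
 v(b) = C1*exp(2*b)


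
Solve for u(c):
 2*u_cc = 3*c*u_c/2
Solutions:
 u(c) = C1 + C2*erfi(sqrt(6)*c/4)


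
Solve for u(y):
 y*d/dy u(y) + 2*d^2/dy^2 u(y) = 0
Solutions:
 u(y) = C1 + C2*erf(y/2)


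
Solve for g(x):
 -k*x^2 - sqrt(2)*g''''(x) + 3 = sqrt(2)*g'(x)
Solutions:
 g(x) = C1 + C4*exp(-x) - sqrt(2)*k*x^3/6 + 3*sqrt(2)*x/2 + (C2*sin(sqrt(3)*x/2) + C3*cos(sqrt(3)*x/2))*exp(x/2)


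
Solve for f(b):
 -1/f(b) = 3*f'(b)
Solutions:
 f(b) = -sqrt(C1 - 6*b)/3
 f(b) = sqrt(C1 - 6*b)/3


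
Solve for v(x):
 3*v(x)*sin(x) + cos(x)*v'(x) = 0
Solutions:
 v(x) = C1*cos(x)^3


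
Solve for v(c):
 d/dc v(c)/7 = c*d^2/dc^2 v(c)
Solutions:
 v(c) = C1 + C2*c^(8/7)


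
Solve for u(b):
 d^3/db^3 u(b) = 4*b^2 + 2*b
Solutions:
 u(b) = C1 + C2*b + C3*b^2 + b^5/15 + b^4/12


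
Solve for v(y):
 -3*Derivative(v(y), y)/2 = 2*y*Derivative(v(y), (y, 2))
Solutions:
 v(y) = C1 + C2*y^(1/4)


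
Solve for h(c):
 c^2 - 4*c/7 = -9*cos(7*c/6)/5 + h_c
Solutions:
 h(c) = C1 + c^3/3 - 2*c^2/7 + 54*sin(7*c/6)/35


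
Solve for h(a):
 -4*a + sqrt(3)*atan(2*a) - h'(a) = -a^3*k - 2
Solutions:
 h(a) = C1 + a^4*k/4 - 2*a^2 + 2*a + sqrt(3)*(a*atan(2*a) - log(4*a^2 + 1)/4)


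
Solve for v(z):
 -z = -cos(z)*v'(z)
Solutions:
 v(z) = C1 + Integral(z/cos(z), z)


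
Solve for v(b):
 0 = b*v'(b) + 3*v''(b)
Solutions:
 v(b) = C1 + C2*erf(sqrt(6)*b/6)


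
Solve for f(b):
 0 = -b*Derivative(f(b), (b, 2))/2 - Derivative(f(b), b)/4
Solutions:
 f(b) = C1 + C2*sqrt(b)


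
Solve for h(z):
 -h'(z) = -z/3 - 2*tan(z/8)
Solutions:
 h(z) = C1 + z^2/6 - 16*log(cos(z/8))


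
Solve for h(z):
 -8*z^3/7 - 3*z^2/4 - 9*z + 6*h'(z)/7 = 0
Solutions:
 h(z) = C1 + z^4/3 + 7*z^3/24 + 21*z^2/4


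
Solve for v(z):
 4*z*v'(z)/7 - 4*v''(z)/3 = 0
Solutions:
 v(z) = C1 + C2*erfi(sqrt(42)*z/14)


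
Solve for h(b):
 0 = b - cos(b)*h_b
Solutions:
 h(b) = C1 + Integral(b/cos(b), b)


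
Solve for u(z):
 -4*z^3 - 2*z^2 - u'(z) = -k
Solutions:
 u(z) = C1 + k*z - z^4 - 2*z^3/3


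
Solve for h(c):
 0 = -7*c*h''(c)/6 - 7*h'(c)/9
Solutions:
 h(c) = C1 + C2*c^(1/3)


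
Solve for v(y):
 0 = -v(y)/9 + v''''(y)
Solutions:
 v(y) = C1*exp(-sqrt(3)*y/3) + C2*exp(sqrt(3)*y/3) + C3*sin(sqrt(3)*y/3) + C4*cos(sqrt(3)*y/3)


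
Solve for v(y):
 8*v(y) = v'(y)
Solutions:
 v(y) = C1*exp(8*y)


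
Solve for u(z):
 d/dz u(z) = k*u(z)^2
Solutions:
 u(z) = -1/(C1 + k*z)


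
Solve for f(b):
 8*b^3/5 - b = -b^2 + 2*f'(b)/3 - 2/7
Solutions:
 f(b) = C1 + 3*b^4/5 + b^3/2 - 3*b^2/4 + 3*b/7


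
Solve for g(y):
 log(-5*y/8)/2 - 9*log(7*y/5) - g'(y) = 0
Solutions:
 g(y) = C1 - 17*y*log(y)/2 + y*(-log(161414428) + log(10)/2 + 17/2 + 9*log(5) + I*pi/2)


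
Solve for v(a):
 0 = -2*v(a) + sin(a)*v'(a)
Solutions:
 v(a) = C1*(cos(a) - 1)/(cos(a) + 1)


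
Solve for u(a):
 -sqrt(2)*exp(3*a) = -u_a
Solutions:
 u(a) = C1 + sqrt(2)*exp(3*a)/3


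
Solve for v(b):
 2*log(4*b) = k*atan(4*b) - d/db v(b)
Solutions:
 v(b) = C1 - 2*b*log(b) - 4*b*log(2) + 2*b + k*(b*atan(4*b) - log(16*b^2 + 1)/8)


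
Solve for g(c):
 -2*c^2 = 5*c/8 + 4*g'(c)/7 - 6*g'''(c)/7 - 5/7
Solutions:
 g(c) = C1 + C2*exp(-sqrt(6)*c/3) + C3*exp(sqrt(6)*c/3) - 7*c^3/6 - 35*c^2/64 - 37*c/4


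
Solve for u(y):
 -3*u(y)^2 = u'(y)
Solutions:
 u(y) = 1/(C1 + 3*y)


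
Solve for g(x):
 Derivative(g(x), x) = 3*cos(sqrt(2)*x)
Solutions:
 g(x) = C1 + 3*sqrt(2)*sin(sqrt(2)*x)/2


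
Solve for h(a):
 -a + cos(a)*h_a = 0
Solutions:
 h(a) = C1 + Integral(a/cos(a), a)


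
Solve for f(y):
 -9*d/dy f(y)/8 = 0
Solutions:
 f(y) = C1


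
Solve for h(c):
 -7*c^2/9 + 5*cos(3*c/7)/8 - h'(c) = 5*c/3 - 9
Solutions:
 h(c) = C1 - 7*c^3/27 - 5*c^2/6 + 9*c + 35*sin(3*c/7)/24


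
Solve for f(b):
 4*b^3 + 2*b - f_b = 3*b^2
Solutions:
 f(b) = C1 + b^4 - b^3 + b^2


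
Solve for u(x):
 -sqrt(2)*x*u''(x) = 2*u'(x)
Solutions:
 u(x) = C1 + C2*x^(1 - sqrt(2))


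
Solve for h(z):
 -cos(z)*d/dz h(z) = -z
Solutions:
 h(z) = C1 + Integral(z/cos(z), z)


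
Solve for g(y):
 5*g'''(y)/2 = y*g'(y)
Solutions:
 g(y) = C1 + Integral(C2*airyai(2^(1/3)*5^(2/3)*y/5) + C3*airybi(2^(1/3)*5^(2/3)*y/5), y)


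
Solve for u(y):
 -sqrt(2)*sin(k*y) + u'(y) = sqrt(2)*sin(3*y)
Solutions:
 u(y) = C1 - sqrt(2)*cos(3*y)/3 - sqrt(2)*cos(k*y)/k


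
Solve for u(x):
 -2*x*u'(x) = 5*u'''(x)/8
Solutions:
 u(x) = C1 + Integral(C2*airyai(-2*2^(1/3)*5^(2/3)*x/5) + C3*airybi(-2*2^(1/3)*5^(2/3)*x/5), x)


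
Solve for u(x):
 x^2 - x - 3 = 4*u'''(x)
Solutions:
 u(x) = C1 + C2*x + C3*x^2 + x^5/240 - x^4/96 - x^3/8


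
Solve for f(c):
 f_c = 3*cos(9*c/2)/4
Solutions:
 f(c) = C1 + sin(9*c/2)/6


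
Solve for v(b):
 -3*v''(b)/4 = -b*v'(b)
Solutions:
 v(b) = C1 + C2*erfi(sqrt(6)*b/3)


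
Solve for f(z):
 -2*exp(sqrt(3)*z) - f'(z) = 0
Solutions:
 f(z) = C1 - 2*sqrt(3)*exp(sqrt(3)*z)/3


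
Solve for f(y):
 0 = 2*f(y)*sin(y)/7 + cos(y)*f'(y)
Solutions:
 f(y) = C1*cos(y)^(2/7)


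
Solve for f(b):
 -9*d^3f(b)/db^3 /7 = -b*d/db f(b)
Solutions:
 f(b) = C1 + Integral(C2*airyai(21^(1/3)*b/3) + C3*airybi(21^(1/3)*b/3), b)


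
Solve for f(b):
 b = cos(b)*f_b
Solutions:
 f(b) = C1 + Integral(b/cos(b), b)


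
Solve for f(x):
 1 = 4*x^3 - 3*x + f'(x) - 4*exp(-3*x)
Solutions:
 f(x) = C1 - x^4 + 3*x^2/2 + x - 4*exp(-3*x)/3


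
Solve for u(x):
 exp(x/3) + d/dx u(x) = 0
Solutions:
 u(x) = C1 - 3*exp(x/3)


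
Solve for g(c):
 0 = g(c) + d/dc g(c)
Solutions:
 g(c) = C1*exp(-c)


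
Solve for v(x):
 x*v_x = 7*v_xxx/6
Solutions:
 v(x) = C1 + Integral(C2*airyai(6^(1/3)*7^(2/3)*x/7) + C3*airybi(6^(1/3)*7^(2/3)*x/7), x)


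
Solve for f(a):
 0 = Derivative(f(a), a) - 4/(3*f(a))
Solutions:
 f(a) = -sqrt(C1 + 24*a)/3
 f(a) = sqrt(C1 + 24*a)/3


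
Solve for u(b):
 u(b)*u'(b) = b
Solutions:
 u(b) = -sqrt(C1 + b^2)
 u(b) = sqrt(C1 + b^2)


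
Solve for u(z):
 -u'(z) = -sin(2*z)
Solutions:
 u(z) = C1 - cos(2*z)/2


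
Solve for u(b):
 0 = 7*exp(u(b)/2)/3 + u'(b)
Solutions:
 u(b) = 2*log(1/(C1 + 7*b)) + 2*log(6)


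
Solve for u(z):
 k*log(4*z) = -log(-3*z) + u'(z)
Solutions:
 u(z) = C1 + z*(k + 1)*log(z) + z*(-k + 2*k*log(2) - 1 + log(3) + I*pi)


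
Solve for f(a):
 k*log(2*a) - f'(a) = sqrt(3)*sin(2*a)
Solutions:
 f(a) = C1 + a*k*(log(a) - 1) + a*k*log(2) + sqrt(3)*cos(2*a)/2


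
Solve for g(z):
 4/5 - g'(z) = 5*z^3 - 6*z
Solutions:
 g(z) = C1 - 5*z^4/4 + 3*z^2 + 4*z/5


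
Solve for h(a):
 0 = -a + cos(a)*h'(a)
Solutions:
 h(a) = C1 + Integral(a/cos(a), a)


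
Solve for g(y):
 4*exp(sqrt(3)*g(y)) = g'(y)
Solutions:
 g(y) = sqrt(3)*(2*log(-1/(C1 + 4*y)) - log(3))/6


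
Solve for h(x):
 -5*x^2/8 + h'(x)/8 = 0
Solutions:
 h(x) = C1 + 5*x^3/3


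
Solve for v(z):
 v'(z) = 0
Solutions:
 v(z) = C1


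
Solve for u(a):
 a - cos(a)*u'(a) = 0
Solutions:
 u(a) = C1 + Integral(a/cos(a), a)


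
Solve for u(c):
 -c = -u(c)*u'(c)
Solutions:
 u(c) = -sqrt(C1 + c^2)
 u(c) = sqrt(C1 + c^2)


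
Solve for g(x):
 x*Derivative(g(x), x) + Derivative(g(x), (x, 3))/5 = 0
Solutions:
 g(x) = C1 + Integral(C2*airyai(-5^(1/3)*x) + C3*airybi(-5^(1/3)*x), x)


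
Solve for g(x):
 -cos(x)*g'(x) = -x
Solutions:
 g(x) = C1 + Integral(x/cos(x), x)


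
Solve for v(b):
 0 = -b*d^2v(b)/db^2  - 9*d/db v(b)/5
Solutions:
 v(b) = C1 + C2/b^(4/5)


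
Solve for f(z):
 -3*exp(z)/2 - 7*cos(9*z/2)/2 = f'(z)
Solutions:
 f(z) = C1 - 3*exp(z)/2 - 7*sin(9*z/2)/9


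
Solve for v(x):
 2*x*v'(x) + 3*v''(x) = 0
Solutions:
 v(x) = C1 + C2*erf(sqrt(3)*x/3)


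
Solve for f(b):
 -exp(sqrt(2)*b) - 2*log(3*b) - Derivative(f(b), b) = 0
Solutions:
 f(b) = C1 - 2*b*log(b) + 2*b*(1 - log(3)) - sqrt(2)*exp(sqrt(2)*b)/2


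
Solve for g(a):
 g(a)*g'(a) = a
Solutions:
 g(a) = -sqrt(C1 + a^2)
 g(a) = sqrt(C1 + a^2)


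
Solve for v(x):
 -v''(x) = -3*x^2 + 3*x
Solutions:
 v(x) = C1 + C2*x + x^4/4 - x^3/2


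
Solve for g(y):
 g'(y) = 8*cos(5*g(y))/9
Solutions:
 -8*y/9 - log(sin(5*g(y)) - 1)/10 + log(sin(5*g(y)) + 1)/10 = C1


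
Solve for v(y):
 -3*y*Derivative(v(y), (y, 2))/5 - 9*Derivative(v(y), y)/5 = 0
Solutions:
 v(y) = C1 + C2/y^2


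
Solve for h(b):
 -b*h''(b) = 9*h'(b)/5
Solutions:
 h(b) = C1 + C2/b^(4/5)


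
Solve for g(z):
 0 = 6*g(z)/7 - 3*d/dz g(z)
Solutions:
 g(z) = C1*exp(2*z/7)


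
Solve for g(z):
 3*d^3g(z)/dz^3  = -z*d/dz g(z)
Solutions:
 g(z) = C1 + Integral(C2*airyai(-3^(2/3)*z/3) + C3*airybi(-3^(2/3)*z/3), z)


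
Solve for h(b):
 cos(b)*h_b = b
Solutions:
 h(b) = C1 + Integral(b/cos(b), b)


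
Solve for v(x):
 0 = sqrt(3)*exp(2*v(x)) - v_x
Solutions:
 v(x) = log(-sqrt(-1/(C1 + sqrt(3)*x))) - log(2)/2
 v(x) = log(-1/(C1 + sqrt(3)*x))/2 - log(2)/2


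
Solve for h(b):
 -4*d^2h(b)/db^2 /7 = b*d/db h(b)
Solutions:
 h(b) = C1 + C2*erf(sqrt(14)*b/4)


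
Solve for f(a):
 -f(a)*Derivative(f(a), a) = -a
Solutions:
 f(a) = -sqrt(C1 + a^2)
 f(a) = sqrt(C1 + a^2)


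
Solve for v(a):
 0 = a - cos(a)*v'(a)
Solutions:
 v(a) = C1 + Integral(a/cos(a), a)


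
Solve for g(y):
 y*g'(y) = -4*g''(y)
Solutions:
 g(y) = C1 + C2*erf(sqrt(2)*y/4)


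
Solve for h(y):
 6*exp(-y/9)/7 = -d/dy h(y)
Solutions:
 h(y) = C1 + 54*exp(-y/9)/7


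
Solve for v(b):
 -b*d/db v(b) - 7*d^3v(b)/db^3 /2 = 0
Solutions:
 v(b) = C1 + Integral(C2*airyai(-2^(1/3)*7^(2/3)*b/7) + C3*airybi(-2^(1/3)*7^(2/3)*b/7), b)


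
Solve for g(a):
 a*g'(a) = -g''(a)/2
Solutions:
 g(a) = C1 + C2*erf(a)


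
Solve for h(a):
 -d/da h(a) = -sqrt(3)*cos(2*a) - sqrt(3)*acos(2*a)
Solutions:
 h(a) = C1 + sqrt(3)*(a*acos(2*a) - sqrt(1 - 4*a^2)/2) + sqrt(3)*sin(2*a)/2


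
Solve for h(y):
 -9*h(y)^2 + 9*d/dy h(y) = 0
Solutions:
 h(y) = -1/(C1 + y)


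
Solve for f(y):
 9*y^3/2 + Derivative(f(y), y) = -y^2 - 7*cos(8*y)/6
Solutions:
 f(y) = C1 - 9*y^4/8 - y^3/3 - 7*sin(8*y)/48


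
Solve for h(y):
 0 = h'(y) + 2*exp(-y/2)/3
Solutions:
 h(y) = C1 + 4*exp(-y/2)/3


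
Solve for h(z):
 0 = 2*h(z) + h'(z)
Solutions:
 h(z) = C1*exp(-2*z)


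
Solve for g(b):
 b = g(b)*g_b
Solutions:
 g(b) = -sqrt(C1 + b^2)
 g(b) = sqrt(C1 + b^2)


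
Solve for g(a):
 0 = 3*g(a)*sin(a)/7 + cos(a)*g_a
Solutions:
 g(a) = C1*cos(a)^(3/7)


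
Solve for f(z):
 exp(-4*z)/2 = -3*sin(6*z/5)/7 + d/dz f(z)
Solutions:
 f(z) = C1 - 5*cos(6*z/5)/14 - exp(-4*z)/8


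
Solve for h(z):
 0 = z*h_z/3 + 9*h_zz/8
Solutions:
 h(z) = C1 + C2*erf(2*sqrt(3)*z/9)


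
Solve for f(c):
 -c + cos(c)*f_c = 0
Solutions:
 f(c) = C1 + Integral(c/cos(c), c)


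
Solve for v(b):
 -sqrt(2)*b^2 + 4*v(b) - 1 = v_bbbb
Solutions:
 v(b) = C1*exp(-sqrt(2)*b) + C2*exp(sqrt(2)*b) + C3*sin(sqrt(2)*b) + C4*cos(sqrt(2)*b) + sqrt(2)*b^2/4 + 1/4


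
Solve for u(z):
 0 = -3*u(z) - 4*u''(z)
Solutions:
 u(z) = C1*sin(sqrt(3)*z/2) + C2*cos(sqrt(3)*z/2)


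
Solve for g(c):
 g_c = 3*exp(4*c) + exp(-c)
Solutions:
 g(c) = C1 + 3*exp(4*c)/4 - exp(-c)


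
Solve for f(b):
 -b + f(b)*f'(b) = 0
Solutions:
 f(b) = -sqrt(C1 + b^2)
 f(b) = sqrt(C1 + b^2)


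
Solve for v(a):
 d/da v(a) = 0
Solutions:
 v(a) = C1


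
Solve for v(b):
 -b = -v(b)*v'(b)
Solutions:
 v(b) = -sqrt(C1 + b^2)
 v(b) = sqrt(C1 + b^2)


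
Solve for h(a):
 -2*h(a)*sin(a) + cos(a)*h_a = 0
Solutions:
 h(a) = C1/cos(a)^2


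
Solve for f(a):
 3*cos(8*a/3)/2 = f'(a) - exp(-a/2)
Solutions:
 f(a) = C1 + 9*sin(8*a/3)/16 - 2*exp(-a/2)


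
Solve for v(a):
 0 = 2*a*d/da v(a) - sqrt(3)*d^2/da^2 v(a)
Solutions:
 v(a) = C1 + C2*erfi(3^(3/4)*a/3)


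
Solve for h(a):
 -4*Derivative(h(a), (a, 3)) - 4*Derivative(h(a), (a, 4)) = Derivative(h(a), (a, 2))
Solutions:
 h(a) = C1 + C4*exp(-a/2) + a*(C2 + C3/sqrt(exp(a)))


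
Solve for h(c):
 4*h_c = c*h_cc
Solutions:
 h(c) = C1 + C2*c^5


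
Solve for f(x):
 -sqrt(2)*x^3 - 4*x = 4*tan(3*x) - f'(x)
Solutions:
 f(x) = C1 + sqrt(2)*x^4/4 + 2*x^2 - 4*log(cos(3*x))/3


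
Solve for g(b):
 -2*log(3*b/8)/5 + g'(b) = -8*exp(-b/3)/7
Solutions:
 g(b) = C1 + 2*b*log(b)/5 + 2*b*(-3*log(2) - 1 + log(3))/5 + 24*exp(-b/3)/7


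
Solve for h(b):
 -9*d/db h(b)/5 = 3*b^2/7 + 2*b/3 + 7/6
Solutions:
 h(b) = C1 - 5*b^3/63 - 5*b^2/27 - 35*b/54


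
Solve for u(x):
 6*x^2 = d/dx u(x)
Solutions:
 u(x) = C1 + 2*x^3


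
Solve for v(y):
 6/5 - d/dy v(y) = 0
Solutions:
 v(y) = C1 + 6*y/5


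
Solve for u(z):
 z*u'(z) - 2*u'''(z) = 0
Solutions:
 u(z) = C1 + Integral(C2*airyai(2^(2/3)*z/2) + C3*airybi(2^(2/3)*z/2), z)


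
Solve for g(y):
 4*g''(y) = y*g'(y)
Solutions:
 g(y) = C1 + C2*erfi(sqrt(2)*y/4)


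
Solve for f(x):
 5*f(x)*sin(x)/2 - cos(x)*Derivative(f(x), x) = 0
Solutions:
 f(x) = C1/cos(x)^(5/2)


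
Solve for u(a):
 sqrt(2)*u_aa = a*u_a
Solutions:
 u(a) = C1 + C2*erfi(2^(1/4)*a/2)


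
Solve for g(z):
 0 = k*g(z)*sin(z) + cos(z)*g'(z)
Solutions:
 g(z) = C1*exp(k*log(cos(z)))


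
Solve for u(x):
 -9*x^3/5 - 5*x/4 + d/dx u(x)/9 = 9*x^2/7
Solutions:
 u(x) = C1 + 81*x^4/20 + 27*x^3/7 + 45*x^2/8


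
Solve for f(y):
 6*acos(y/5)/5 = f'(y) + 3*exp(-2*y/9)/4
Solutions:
 f(y) = C1 + 6*y*acos(y/5)/5 - 6*sqrt(25 - y^2)/5 + 27*exp(-2*y/9)/8


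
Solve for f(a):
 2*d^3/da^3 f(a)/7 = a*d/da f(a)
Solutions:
 f(a) = C1 + Integral(C2*airyai(2^(2/3)*7^(1/3)*a/2) + C3*airybi(2^(2/3)*7^(1/3)*a/2), a)


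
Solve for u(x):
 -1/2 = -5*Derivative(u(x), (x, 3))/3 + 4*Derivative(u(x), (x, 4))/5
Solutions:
 u(x) = C1 + C2*x + C3*x^2 + C4*exp(25*x/12) + x^3/20


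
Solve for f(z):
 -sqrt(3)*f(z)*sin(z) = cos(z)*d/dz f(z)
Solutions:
 f(z) = C1*cos(z)^(sqrt(3))


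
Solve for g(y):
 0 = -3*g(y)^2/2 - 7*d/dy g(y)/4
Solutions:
 g(y) = 7/(C1 + 6*y)


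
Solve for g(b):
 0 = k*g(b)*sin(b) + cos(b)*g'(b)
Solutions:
 g(b) = C1*exp(k*log(cos(b)))


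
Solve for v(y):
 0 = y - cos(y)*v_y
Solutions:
 v(y) = C1 + Integral(y/cos(y), y)


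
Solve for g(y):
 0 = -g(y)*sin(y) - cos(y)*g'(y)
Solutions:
 g(y) = C1*cos(y)


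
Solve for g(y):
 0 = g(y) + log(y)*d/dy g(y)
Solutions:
 g(y) = C1*exp(-li(y))


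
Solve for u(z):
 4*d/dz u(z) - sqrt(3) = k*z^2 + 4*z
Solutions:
 u(z) = C1 + k*z^3/12 + z^2/2 + sqrt(3)*z/4


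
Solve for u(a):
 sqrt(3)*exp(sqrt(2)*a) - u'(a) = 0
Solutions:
 u(a) = C1 + sqrt(6)*exp(sqrt(2)*a)/2


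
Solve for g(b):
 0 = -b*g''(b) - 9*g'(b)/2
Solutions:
 g(b) = C1 + C2/b^(7/2)


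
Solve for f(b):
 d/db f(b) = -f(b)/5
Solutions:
 f(b) = C1*exp(-b/5)


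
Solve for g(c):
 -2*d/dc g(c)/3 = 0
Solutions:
 g(c) = C1


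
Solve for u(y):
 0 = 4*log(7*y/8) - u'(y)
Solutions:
 u(y) = C1 + 4*y*log(y) - 4*y + y*log(2401/4096)


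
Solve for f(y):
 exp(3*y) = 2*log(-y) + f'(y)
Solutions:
 f(y) = C1 - 2*y*log(-y) + 2*y + exp(3*y)/3


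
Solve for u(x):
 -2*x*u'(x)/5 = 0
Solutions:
 u(x) = C1


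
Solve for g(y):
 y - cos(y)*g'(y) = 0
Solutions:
 g(y) = C1 + Integral(y/cos(y), y)


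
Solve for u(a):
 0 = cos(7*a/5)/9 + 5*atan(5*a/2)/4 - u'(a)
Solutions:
 u(a) = C1 + 5*a*atan(5*a/2)/4 - log(25*a^2 + 4)/4 + 5*sin(7*a/5)/63


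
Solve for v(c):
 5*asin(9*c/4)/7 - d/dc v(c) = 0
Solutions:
 v(c) = C1 + 5*c*asin(9*c/4)/7 + 5*sqrt(16 - 81*c^2)/63


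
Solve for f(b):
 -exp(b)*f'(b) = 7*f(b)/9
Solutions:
 f(b) = C1*exp(7*exp(-b)/9)


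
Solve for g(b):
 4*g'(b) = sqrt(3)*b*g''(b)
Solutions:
 g(b) = C1 + C2*b^(1 + 4*sqrt(3)/3)


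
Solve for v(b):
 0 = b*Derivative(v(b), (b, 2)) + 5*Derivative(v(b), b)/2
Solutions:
 v(b) = C1 + C2/b^(3/2)


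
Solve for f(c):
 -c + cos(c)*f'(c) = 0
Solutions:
 f(c) = C1 + Integral(c/cos(c), c)


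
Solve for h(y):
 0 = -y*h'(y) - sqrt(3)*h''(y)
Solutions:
 h(y) = C1 + C2*erf(sqrt(2)*3^(3/4)*y/6)


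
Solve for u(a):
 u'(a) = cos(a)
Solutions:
 u(a) = C1 + sin(a)


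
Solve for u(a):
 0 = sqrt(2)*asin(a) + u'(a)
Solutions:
 u(a) = C1 - sqrt(2)*(a*asin(a) + sqrt(1 - a^2))


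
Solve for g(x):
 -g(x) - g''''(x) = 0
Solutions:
 g(x) = (C1*sin(sqrt(2)*x/2) + C2*cos(sqrt(2)*x/2))*exp(-sqrt(2)*x/2) + (C3*sin(sqrt(2)*x/2) + C4*cos(sqrt(2)*x/2))*exp(sqrt(2)*x/2)


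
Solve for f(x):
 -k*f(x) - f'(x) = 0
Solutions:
 f(x) = C1*exp(-k*x)


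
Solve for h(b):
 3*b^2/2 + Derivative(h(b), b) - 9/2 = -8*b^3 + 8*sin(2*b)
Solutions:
 h(b) = C1 - 2*b^4 - b^3/2 + 9*b/2 - 4*cos(2*b)


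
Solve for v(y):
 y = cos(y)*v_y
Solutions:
 v(y) = C1 + Integral(y/cos(y), y)


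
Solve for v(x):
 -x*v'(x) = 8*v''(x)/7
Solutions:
 v(x) = C1 + C2*erf(sqrt(7)*x/4)


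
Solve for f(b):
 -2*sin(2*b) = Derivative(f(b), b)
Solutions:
 f(b) = C1 + cos(2*b)


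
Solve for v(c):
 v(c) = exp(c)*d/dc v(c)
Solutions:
 v(c) = C1*exp(-exp(-c))


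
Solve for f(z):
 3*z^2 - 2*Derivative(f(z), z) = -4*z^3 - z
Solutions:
 f(z) = C1 + z^4/2 + z^3/2 + z^2/4


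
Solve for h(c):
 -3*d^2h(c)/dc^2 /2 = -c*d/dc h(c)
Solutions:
 h(c) = C1 + C2*erfi(sqrt(3)*c/3)


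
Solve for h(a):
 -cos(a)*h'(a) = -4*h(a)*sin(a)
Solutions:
 h(a) = C1/cos(a)^4


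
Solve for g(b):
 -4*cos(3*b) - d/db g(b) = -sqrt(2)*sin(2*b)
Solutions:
 g(b) = C1 - 4*sin(3*b)/3 - sqrt(2)*cos(2*b)/2


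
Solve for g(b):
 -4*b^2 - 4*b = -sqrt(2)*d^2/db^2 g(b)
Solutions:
 g(b) = C1 + C2*b + sqrt(2)*b^4/6 + sqrt(2)*b^3/3


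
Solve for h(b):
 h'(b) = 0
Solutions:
 h(b) = C1


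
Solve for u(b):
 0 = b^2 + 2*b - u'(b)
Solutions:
 u(b) = C1 + b^3/3 + b^2


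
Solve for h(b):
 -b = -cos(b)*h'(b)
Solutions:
 h(b) = C1 + Integral(b/cos(b), b)


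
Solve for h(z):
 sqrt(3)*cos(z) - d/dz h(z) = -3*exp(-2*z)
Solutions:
 h(z) = C1 + sqrt(3)*sin(z) - 3*exp(-2*z)/2


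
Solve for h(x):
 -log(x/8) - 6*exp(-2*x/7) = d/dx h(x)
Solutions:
 h(x) = C1 - x*log(x) + x*(1 + 3*log(2)) + 21*exp(-2*x/7)


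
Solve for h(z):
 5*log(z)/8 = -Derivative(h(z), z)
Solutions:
 h(z) = C1 - 5*z*log(z)/8 + 5*z/8


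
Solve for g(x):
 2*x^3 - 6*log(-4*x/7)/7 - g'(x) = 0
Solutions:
 g(x) = C1 + x^4/2 - 6*x*log(-x)/7 + 6*x*(-2*log(2) + 1 + log(7))/7


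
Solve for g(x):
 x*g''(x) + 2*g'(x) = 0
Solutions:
 g(x) = C1 + C2/x


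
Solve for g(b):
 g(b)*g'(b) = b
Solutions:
 g(b) = -sqrt(C1 + b^2)
 g(b) = sqrt(C1 + b^2)


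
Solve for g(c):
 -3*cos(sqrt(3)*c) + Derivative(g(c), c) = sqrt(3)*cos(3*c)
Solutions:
 g(c) = C1 + sqrt(3)*sin(3*c)/3 + sqrt(3)*sin(sqrt(3)*c)


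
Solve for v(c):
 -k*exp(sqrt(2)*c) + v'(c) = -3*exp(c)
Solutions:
 v(c) = C1 + sqrt(2)*k*exp(sqrt(2)*c)/2 - 3*exp(c)


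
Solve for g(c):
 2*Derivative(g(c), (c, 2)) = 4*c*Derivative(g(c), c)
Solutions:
 g(c) = C1 + C2*erfi(c)


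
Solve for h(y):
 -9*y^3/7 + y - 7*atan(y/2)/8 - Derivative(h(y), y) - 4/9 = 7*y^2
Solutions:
 h(y) = C1 - 9*y^4/28 - 7*y^3/3 + y^2/2 - 7*y*atan(y/2)/8 - 4*y/9 + 7*log(y^2 + 4)/8


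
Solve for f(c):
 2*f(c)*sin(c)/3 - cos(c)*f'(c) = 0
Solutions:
 f(c) = C1/cos(c)^(2/3)


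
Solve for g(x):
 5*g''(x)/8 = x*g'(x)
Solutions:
 g(x) = C1 + C2*erfi(2*sqrt(5)*x/5)


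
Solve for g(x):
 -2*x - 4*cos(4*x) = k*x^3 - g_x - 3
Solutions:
 g(x) = C1 + k*x^4/4 + x^2 - 3*x + sin(4*x)


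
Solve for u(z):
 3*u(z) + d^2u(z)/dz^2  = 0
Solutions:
 u(z) = C1*sin(sqrt(3)*z) + C2*cos(sqrt(3)*z)


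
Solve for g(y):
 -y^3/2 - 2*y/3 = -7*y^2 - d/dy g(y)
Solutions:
 g(y) = C1 + y^4/8 - 7*y^3/3 + y^2/3


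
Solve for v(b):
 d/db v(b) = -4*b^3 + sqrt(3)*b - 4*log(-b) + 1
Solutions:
 v(b) = C1 - b^4 + sqrt(3)*b^2/2 - 4*b*log(-b) + 5*b


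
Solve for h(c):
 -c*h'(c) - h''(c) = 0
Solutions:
 h(c) = C1 + C2*erf(sqrt(2)*c/2)


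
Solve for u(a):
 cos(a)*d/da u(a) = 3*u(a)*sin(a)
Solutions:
 u(a) = C1/cos(a)^3


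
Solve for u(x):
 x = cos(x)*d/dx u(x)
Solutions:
 u(x) = C1 + Integral(x/cos(x), x)


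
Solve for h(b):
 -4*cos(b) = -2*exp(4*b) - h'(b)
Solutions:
 h(b) = C1 - exp(4*b)/2 + 4*sin(b)


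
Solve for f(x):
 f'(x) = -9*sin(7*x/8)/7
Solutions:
 f(x) = C1 + 72*cos(7*x/8)/49


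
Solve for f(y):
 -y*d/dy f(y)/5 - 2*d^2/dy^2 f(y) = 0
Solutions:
 f(y) = C1 + C2*erf(sqrt(5)*y/10)


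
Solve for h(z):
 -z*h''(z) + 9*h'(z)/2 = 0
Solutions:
 h(z) = C1 + C2*z^(11/2)


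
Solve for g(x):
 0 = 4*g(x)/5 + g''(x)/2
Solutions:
 g(x) = C1*sin(2*sqrt(10)*x/5) + C2*cos(2*sqrt(10)*x/5)


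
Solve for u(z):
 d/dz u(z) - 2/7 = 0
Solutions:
 u(z) = C1 + 2*z/7


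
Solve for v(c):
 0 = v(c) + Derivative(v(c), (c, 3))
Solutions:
 v(c) = C3*exp(-c) + (C1*sin(sqrt(3)*c/2) + C2*cos(sqrt(3)*c/2))*exp(c/2)


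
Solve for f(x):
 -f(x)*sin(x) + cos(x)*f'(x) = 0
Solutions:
 f(x) = C1/cos(x)


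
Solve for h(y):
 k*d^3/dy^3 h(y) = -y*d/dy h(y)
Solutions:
 h(y) = C1 + Integral(C2*airyai(y*(-1/k)^(1/3)) + C3*airybi(y*(-1/k)^(1/3)), y)


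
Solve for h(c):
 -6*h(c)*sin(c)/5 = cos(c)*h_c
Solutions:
 h(c) = C1*cos(c)^(6/5)


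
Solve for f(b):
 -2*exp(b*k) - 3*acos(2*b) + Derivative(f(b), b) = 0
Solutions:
 f(b) = C1 + 3*b*acos(2*b) - 3*sqrt(1 - 4*b^2)/2 + 2*Piecewise((exp(b*k)/k, Ne(k, 0)), (b, True))


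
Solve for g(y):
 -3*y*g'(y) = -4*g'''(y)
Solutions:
 g(y) = C1 + Integral(C2*airyai(6^(1/3)*y/2) + C3*airybi(6^(1/3)*y/2), y)


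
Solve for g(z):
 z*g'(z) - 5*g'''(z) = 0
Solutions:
 g(z) = C1 + Integral(C2*airyai(5^(2/3)*z/5) + C3*airybi(5^(2/3)*z/5), z)


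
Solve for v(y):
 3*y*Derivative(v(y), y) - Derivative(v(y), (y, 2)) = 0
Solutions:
 v(y) = C1 + C2*erfi(sqrt(6)*y/2)


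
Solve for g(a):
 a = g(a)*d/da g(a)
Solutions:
 g(a) = -sqrt(C1 + a^2)
 g(a) = sqrt(C1 + a^2)


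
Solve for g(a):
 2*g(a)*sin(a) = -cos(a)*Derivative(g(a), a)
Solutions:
 g(a) = C1*cos(a)^2


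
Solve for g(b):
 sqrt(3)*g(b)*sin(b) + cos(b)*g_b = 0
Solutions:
 g(b) = C1*cos(b)^(sqrt(3))


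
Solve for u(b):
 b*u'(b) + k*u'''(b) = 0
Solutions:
 u(b) = C1 + Integral(C2*airyai(b*(-1/k)^(1/3)) + C3*airybi(b*(-1/k)^(1/3)), b)


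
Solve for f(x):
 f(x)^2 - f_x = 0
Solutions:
 f(x) = -1/(C1 + x)


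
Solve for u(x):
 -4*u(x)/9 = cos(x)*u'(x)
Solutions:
 u(x) = C1*(sin(x) - 1)^(2/9)/(sin(x) + 1)^(2/9)


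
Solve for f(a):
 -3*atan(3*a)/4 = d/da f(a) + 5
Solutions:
 f(a) = C1 - 3*a*atan(3*a)/4 - 5*a + log(9*a^2 + 1)/8


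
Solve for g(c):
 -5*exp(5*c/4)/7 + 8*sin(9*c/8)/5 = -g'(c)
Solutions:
 g(c) = C1 + 4*exp(5*c/4)/7 + 64*cos(9*c/8)/45


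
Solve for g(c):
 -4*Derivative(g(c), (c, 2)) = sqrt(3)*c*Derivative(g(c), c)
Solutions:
 g(c) = C1 + C2*erf(sqrt(2)*3^(1/4)*c/4)


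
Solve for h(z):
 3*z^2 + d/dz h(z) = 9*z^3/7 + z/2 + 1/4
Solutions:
 h(z) = C1 + 9*z^4/28 - z^3 + z^2/4 + z/4


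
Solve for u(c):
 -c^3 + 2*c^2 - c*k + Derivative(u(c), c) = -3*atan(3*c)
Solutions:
 u(c) = C1 + c^4/4 - 2*c^3/3 + c^2*k/2 - 3*c*atan(3*c) + log(9*c^2 + 1)/2


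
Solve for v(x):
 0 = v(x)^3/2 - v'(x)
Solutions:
 v(x) = -sqrt(-1/(C1 + x))
 v(x) = sqrt(-1/(C1 + x))


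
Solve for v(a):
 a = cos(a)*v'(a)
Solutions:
 v(a) = C1 + Integral(a/cos(a), a)


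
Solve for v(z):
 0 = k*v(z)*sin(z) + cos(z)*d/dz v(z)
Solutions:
 v(z) = C1*exp(k*log(cos(z)))


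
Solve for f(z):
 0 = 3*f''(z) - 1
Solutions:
 f(z) = C1 + C2*z + z^2/6


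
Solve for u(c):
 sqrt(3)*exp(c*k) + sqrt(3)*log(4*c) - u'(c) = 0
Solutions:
 u(c) = C1 + sqrt(3)*c*log(c) + sqrt(3)*c*(-1 + 2*log(2)) + Piecewise((sqrt(3)*exp(c*k)/k, Ne(k, 0)), (sqrt(3)*c, True))


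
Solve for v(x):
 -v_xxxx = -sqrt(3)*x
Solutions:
 v(x) = C1 + C2*x + C3*x^2 + C4*x^3 + sqrt(3)*x^5/120


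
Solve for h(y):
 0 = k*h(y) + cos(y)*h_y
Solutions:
 h(y) = C1*exp(k*(log(sin(y) - 1) - log(sin(y) + 1))/2)


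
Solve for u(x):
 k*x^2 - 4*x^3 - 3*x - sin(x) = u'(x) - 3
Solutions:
 u(x) = C1 + k*x^3/3 - x^4 - 3*x^2/2 + 3*x + cos(x)


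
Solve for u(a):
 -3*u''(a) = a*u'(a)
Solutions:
 u(a) = C1 + C2*erf(sqrt(6)*a/6)


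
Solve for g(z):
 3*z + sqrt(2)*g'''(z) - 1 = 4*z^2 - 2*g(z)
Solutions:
 g(z) = C3*exp(-2^(1/6)*z) + 2*z^2 - 3*z/2 + (C1*sin(2^(1/6)*sqrt(3)*z/2) + C2*cos(2^(1/6)*sqrt(3)*z/2))*exp(2^(1/6)*z/2) + 1/2


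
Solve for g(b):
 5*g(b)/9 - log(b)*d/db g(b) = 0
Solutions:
 g(b) = C1*exp(5*li(b)/9)


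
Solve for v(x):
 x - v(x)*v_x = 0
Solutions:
 v(x) = -sqrt(C1 + x^2)
 v(x) = sqrt(C1 + x^2)


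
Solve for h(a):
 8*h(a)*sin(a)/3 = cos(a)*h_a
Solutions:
 h(a) = C1/cos(a)^(8/3)


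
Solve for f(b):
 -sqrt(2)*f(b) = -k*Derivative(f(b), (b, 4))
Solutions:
 f(b) = C1*exp(-2^(1/8)*b*(1/k)^(1/4)) + C2*exp(2^(1/8)*b*(1/k)^(1/4)) + C3*exp(-2^(1/8)*I*b*(1/k)^(1/4)) + C4*exp(2^(1/8)*I*b*(1/k)^(1/4))


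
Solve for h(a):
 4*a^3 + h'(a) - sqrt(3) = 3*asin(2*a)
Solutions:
 h(a) = C1 - a^4 + 3*a*asin(2*a) + sqrt(3)*a + 3*sqrt(1 - 4*a^2)/2


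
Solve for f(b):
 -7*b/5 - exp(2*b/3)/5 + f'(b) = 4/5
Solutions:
 f(b) = C1 + 7*b^2/10 + 4*b/5 + 3*exp(2*b/3)/10


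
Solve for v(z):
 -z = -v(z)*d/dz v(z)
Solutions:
 v(z) = -sqrt(C1 + z^2)
 v(z) = sqrt(C1 + z^2)


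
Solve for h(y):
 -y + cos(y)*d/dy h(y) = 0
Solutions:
 h(y) = C1 + Integral(y/cos(y), y)


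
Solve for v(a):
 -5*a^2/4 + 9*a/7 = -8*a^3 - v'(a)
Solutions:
 v(a) = C1 - 2*a^4 + 5*a^3/12 - 9*a^2/14


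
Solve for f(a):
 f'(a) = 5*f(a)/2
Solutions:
 f(a) = C1*exp(5*a/2)


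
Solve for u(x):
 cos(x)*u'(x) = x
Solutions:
 u(x) = C1 + Integral(x/cos(x), x)


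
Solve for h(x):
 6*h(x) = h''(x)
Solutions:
 h(x) = C1*exp(-sqrt(6)*x) + C2*exp(sqrt(6)*x)


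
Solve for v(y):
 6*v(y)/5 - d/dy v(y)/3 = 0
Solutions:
 v(y) = C1*exp(18*y/5)


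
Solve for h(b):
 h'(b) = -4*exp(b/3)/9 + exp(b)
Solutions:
 h(b) = C1 - 4*exp(b/3)/3 + exp(b)


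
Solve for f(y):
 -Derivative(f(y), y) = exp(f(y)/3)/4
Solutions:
 f(y) = 3*log(1/(C1 + y)) + 3*log(12)


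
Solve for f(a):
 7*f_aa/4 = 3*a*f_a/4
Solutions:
 f(a) = C1 + C2*erfi(sqrt(42)*a/14)


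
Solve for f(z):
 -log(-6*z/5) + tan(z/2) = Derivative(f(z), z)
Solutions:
 f(z) = C1 - z*log(-z) - z*log(6) + z + z*log(5) - 2*log(cos(z/2))


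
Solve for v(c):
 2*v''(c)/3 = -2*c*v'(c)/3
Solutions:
 v(c) = C1 + C2*erf(sqrt(2)*c/2)


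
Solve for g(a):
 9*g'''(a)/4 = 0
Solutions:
 g(a) = C1 + C2*a + C3*a^2


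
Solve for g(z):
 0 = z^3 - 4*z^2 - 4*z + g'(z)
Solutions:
 g(z) = C1 - z^4/4 + 4*z^3/3 + 2*z^2


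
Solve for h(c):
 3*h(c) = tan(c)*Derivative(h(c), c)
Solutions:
 h(c) = C1*sin(c)^3


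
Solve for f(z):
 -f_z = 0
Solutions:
 f(z) = C1


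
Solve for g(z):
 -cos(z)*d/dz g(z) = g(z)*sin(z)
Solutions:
 g(z) = C1*cos(z)


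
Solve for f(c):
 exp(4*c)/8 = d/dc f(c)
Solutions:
 f(c) = C1 + exp(4*c)/32


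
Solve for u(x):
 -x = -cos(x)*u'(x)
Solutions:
 u(x) = C1 + Integral(x/cos(x), x)


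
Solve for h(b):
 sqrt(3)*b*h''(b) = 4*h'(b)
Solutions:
 h(b) = C1 + C2*b^(1 + 4*sqrt(3)/3)


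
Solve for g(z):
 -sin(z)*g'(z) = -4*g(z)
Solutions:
 g(z) = C1*(cos(z)^2 - 2*cos(z) + 1)/(cos(z)^2 + 2*cos(z) + 1)


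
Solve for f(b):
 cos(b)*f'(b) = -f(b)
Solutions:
 f(b) = C1*sqrt(sin(b) - 1)/sqrt(sin(b) + 1)


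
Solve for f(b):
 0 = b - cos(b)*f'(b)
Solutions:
 f(b) = C1 + Integral(b/cos(b), b)


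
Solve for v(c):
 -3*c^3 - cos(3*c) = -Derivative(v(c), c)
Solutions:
 v(c) = C1 + 3*c^4/4 + sin(3*c)/3


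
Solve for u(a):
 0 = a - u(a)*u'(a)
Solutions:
 u(a) = -sqrt(C1 + a^2)
 u(a) = sqrt(C1 + a^2)


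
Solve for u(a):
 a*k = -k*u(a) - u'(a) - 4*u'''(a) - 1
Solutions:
 u(a) = C1*exp(a*(3^(1/3)*(9*k + sqrt(3)*sqrt(27*k^2 + 1))^(1/3)/12 - 3^(5/6)*I*(9*k + sqrt(3)*sqrt(27*k^2 + 1))^(1/3)/12 + 1/((-3^(1/3) + 3^(5/6)*I)*(9*k + sqrt(3)*sqrt(27*k^2 + 1))^(1/3)))) + C2*exp(a*(3^(1/3)*(9*k + sqrt(3)*sqrt(27*k^2 + 1))^(1/3)/12 + 3^(5/6)*I*(9*k + sqrt(3)*sqrt(27*k^2 + 1))^(1/3)/12 - 1/((3^(1/3) + 3^(5/6)*I)*(9*k + sqrt(3)*sqrt(27*k^2 + 1))^(1/3)))) + C3*exp(3^(1/3)*a*(-(9*k + sqrt(3)*sqrt(27*k^2 + 1))^(1/3) + 3^(1/3)/(9*k + sqrt(3)*sqrt(27*k^2 + 1))^(1/3))/6) - a


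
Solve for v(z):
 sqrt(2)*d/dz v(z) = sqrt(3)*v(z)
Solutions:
 v(z) = C1*exp(sqrt(6)*z/2)


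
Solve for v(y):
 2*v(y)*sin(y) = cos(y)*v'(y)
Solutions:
 v(y) = C1/cos(y)^2


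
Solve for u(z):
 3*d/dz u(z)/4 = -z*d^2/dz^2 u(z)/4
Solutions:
 u(z) = C1 + C2/z^2


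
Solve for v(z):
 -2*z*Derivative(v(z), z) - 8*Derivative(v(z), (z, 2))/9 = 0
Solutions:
 v(z) = C1 + C2*erf(3*sqrt(2)*z/4)


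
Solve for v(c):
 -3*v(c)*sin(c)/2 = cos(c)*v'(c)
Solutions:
 v(c) = C1*cos(c)^(3/2)


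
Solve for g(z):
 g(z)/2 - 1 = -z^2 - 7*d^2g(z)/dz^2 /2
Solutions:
 g(z) = C1*sin(sqrt(7)*z/7) + C2*cos(sqrt(7)*z/7) - 2*z^2 + 30


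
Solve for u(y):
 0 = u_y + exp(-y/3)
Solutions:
 u(y) = C1 + 3*exp(-y/3)


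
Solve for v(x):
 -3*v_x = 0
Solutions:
 v(x) = C1


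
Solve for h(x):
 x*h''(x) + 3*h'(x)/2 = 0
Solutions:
 h(x) = C1 + C2/sqrt(x)


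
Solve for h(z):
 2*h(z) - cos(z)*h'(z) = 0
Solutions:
 h(z) = C1*(sin(z) + 1)/(sin(z) - 1)


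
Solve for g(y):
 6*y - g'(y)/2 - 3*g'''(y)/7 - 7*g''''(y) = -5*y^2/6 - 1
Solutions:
 g(y) = C1 + C2*exp(y*(-4 + 2*2^(2/3)/(49*sqrt(117705) + 16811)^(1/3) + 2^(1/3)*(49*sqrt(117705) + 16811)^(1/3))/196)*sin(2^(1/3)*sqrt(3)*y*(-(49*sqrt(117705) + 16811)^(1/3) + 2*2^(1/3)/(49*sqrt(117705) + 16811)^(1/3))/196) + C3*exp(y*(-4 + 2*2^(2/3)/(49*sqrt(117705) + 16811)^(1/3) + 2^(1/3)*(49*sqrt(117705) + 16811)^(1/3))/196)*cos(2^(1/3)*sqrt(3)*y*(-(49*sqrt(117705) + 16811)^(1/3) + 2*2^(1/3)/(49*sqrt(117705) + 16811)^(1/3))/196) + C4*exp(-y*(2*2^(2/3)/(49*sqrt(117705) + 16811)^(1/3) + 2 + 2^(1/3)*(49*sqrt(117705) + 16811)^(1/3))/98) + 5*y^3/9 + 6*y^2 - 6*y/7


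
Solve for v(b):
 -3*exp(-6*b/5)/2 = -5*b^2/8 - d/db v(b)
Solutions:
 v(b) = C1 - 5*b^3/24 - 5*exp(-6*b/5)/4


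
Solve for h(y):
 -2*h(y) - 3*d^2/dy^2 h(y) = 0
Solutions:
 h(y) = C1*sin(sqrt(6)*y/3) + C2*cos(sqrt(6)*y/3)


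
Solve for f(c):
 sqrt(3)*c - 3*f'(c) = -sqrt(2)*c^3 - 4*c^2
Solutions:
 f(c) = C1 + sqrt(2)*c^4/12 + 4*c^3/9 + sqrt(3)*c^2/6


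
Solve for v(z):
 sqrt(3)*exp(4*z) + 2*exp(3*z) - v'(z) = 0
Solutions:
 v(z) = C1 + sqrt(3)*exp(4*z)/4 + 2*exp(3*z)/3


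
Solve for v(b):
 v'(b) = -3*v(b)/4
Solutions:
 v(b) = C1*exp(-3*b/4)


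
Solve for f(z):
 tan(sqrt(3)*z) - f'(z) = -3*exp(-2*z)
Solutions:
 f(z) = C1 + sqrt(3)*log(tan(sqrt(3)*z)^2 + 1)/6 - 3*exp(-2*z)/2


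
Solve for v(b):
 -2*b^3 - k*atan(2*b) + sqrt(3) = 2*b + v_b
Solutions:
 v(b) = C1 - b^4/2 - b^2 + sqrt(3)*b - k*(b*atan(2*b) - log(4*b^2 + 1)/4)


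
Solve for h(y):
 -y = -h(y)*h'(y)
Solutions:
 h(y) = -sqrt(C1 + y^2)
 h(y) = sqrt(C1 + y^2)


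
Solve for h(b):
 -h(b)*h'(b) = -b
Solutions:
 h(b) = -sqrt(C1 + b^2)
 h(b) = sqrt(C1 + b^2)


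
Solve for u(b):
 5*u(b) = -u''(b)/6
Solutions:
 u(b) = C1*sin(sqrt(30)*b) + C2*cos(sqrt(30)*b)


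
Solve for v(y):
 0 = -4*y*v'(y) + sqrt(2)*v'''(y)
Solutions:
 v(y) = C1 + Integral(C2*airyai(sqrt(2)*y) + C3*airybi(sqrt(2)*y), y)


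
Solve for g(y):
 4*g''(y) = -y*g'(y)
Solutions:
 g(y) = C1 + C2*erf(sqrt(2)*y/4)


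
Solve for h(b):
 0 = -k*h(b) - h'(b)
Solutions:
 h(b) = C1*exp(-b*k)


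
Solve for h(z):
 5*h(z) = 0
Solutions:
 h(z) = 0


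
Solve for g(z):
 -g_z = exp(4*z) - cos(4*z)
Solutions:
 g(z) = C1 - exp(4*z)/4 + sin(4*z)/4


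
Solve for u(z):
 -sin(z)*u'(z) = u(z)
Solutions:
 u(z) = C1*sqrt(cos(z) + 1)/sqrt(cos(z) - 1)


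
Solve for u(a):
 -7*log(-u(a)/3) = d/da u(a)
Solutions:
 Integral(1/(log(-_y) - log(3)), (_y, u(a)))/7 = C1 - a


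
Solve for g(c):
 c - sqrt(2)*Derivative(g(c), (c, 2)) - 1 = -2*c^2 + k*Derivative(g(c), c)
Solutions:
 g(c) = C1 + C2*exp(-sqrt(2)*c*k/2) + 2*c^3/(3*k) + c^2/(2*k) - 2*sqrt(2)*c^2/k^2 - c/k - sqrt(2)*c/k^2 + 8*c/k^3


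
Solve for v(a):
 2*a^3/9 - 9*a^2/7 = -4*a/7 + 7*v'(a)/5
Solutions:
 v(a) = C1 + 5*a^4/126 - 15*a^3/49 + 10*a^2/49


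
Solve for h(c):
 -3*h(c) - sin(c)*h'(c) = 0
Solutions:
 h(c) = C1*(cos(c) + 1)^(3/2)/(cos(c) - 1)^(3/2)


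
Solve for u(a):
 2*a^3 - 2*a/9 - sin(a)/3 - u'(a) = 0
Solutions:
 u(a) = C1 + a^4/2 - a^2/9 + cos(a)/3


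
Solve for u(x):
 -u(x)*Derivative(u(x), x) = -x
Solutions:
 u(x) = -sqrt(C1 + x^2)
 u(x) = sqrt(C1 + x^2)


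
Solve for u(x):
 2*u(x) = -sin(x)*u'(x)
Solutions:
 u(x) = C1*(cos(x) + 1)/(cos(x) - 1)


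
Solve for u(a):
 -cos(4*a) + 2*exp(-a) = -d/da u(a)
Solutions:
 u(a) = C1 + sin(4*a)/4 + 2*exp(-a)


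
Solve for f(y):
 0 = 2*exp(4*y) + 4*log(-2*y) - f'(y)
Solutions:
 f(y) = C1 + 4*y*log(-y) + 4*y*(-1 + log(2)) + exp(4*y)/2


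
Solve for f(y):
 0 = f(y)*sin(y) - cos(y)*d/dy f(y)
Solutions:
 f(y) = C1/cos(y)


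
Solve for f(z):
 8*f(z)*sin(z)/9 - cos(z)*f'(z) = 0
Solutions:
 f(z) = C1/cos(z)^(8/9)


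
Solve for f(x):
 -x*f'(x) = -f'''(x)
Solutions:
 f(x) = C1 + Integral(C2*airyai(x) + C3*airybi(x), x)


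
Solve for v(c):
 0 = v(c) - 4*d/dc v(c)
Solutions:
 v(c) = C1*exp(c/4)


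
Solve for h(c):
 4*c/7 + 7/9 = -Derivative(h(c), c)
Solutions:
 h(c) = C1 - 2*c^2/7 - 7*c/9


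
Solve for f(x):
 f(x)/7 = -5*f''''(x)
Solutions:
 f(x) = (C1*sin(sqrt(2)*35^(3/4)*x/70) + C2*cos(sqrt(2)*35^(3/4)*x/70))*exp(-sqrt(2)*35^(3/4)*x/70) + (C3*sin(sqrt(2)*35^(3/4)*x/70) + C4*cos(sqrt(2)*35^(3/4)*x/70))*exp(sqrt(2)*35^(3/4)*x/70)
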